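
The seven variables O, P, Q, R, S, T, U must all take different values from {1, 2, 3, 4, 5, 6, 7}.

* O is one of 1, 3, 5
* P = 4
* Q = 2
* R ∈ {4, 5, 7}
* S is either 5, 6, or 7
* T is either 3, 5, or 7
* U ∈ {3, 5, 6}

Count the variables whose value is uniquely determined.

P has just one choice, so P = 4. Eliminate 4 elsewhere: R.
That leaves Q = 2.
The 5 still-open variables draw from only 5 values {1, 3, 5, 6, 7}, so each is used; only O can be 1, hence O = 1.
Determined: O=1, P=4, Q=2. The other variables each still have more than one consistent value. That makes 3.

3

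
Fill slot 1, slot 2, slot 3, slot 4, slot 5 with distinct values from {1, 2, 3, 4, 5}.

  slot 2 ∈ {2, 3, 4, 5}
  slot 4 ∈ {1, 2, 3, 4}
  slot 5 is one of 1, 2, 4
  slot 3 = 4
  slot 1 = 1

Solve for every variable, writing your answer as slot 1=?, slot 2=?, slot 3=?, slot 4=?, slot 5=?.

slot 1's domain is down to {1}, so slot 1 = 1. Strike 1 from slot 4, slot 5.
That leaves slot 3 = 4. Strike 4 from slot 2, slot 4, slot 5.
That leaves slot 5 = 2. Strike 2 from slot 2, slot 4.
slot 4 has just one choice, so slot 4 = 3. Remove 3 from slot 2.
slot 2 must be 5 (only option left).

slot 1=1, slot 2=5, slot 3=4, slot 4=3, slot 5=2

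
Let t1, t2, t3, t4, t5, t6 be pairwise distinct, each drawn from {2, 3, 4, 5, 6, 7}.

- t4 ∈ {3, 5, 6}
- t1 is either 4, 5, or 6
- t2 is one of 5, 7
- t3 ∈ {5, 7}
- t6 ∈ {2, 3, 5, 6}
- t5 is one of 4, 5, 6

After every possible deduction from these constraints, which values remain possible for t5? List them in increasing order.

4, 6

The 6 variables draw from only 6 values {2, 3, 4, 5, 6, 7}, so each is used; only t6 can be 2, hence t6 = 2.
Among the 5 still-open variables, 3 fits only t4 (and all 5 values in {3, 4, 5, 6, 7} must be used), so t4 = 3.
The 2 variables t2 and t3 are confined to {5, 7}, which locks those values in; drop them from t1, t5.
No further eliminations apply; t5 can still be any of 4, 6.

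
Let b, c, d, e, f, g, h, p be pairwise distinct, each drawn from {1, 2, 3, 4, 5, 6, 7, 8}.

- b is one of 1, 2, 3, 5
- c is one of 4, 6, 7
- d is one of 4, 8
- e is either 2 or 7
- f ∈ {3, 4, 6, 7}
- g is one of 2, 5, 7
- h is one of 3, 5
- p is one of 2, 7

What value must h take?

3

Among the 8 variables, 1 fits only b (and all 8 values in {1, 2, 3, 4, 5, 6, 7, 8} must be used), so b = 1.
The 7 still-open variables together cover exactly {2, 3, 4, 5, 6, 7, 8} — 7 values for 7 variables — and 8 appears only in d's list, so d = 8.
The 2 variables e and p are confined to {2, 7}, which locks those values in; drop them from c, f, g.
That leaves g = 5. So h can't be 5.
So h = 3.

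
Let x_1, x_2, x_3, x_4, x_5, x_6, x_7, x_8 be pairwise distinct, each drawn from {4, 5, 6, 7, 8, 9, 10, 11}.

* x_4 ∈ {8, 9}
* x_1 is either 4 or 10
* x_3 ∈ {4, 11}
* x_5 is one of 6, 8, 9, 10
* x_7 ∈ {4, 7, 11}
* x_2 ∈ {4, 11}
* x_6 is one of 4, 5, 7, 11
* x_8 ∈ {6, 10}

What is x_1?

Among the 8 variables, 5 fits only x_6 (and all 8 values in {4, 5, 6, 7, 8, 9, 10, 11} must be used), so x_6 = 5.
Among the 7 still-open variables, 7 fits only x_7 (and all 7 values in {4, 6, 7, 8, 9, 10, 11} must be used), so x_7 = 7.
x_2 and x_3 between them cover only {4, 11} — a naked pair. Remove those values from x_1.
So x_1 = 10.

10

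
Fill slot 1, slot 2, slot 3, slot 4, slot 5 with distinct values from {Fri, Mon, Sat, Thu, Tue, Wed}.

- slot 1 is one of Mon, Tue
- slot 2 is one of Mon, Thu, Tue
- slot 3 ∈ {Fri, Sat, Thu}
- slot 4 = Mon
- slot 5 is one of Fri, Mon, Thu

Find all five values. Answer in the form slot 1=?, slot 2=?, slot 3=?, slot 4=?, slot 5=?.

slot 1=Tue, slot 2=Thu, slot 3=Sat, slot 4=Mon, slot 5=Fri

slot 4 has just one choice, so slot 4 = Mon. Eliminate Mon elsewhere: slot 1, slot 2, slot 5.
slot 1's domain is down to {Tue}, so slot 1 = Tue. So slot 2 can't be Tue.
slot 2's domain is down to {Thu}, so slot 2 = Thu. Remove Thu from slot 3, slot 5.
slot 5 has just one choice, so slot 5 = Fri. Remove Fri from slot 3.
slot 3 has just one choice, so slot 3 = Sat.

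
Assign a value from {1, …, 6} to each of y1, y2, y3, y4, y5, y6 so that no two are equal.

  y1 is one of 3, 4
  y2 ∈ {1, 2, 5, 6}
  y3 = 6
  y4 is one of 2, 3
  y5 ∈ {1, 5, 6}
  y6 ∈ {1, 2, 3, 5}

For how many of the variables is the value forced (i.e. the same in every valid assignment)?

2

y3 must be 6 (only option left). So y2, y5 can't be 6.
The 5 still-open variables together cover exactly {1, 2, 3, 4, 5} — 5 values for 5 variables — and 4 appears only in y1's list, so y1 = 4.
Determined: y1=4, y3=6. The other variables each still have more than one consistent value. That makes 2.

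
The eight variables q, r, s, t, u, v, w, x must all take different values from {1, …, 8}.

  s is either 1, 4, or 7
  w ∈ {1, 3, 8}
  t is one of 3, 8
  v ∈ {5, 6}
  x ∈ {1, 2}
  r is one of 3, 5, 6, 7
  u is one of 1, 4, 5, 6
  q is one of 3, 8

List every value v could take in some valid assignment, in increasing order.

5, 6

The 8 variables together cover exactly {1, 2, 3, 4, 5, 6, 7, 8} — 8 values for 8 variables — and 2 appears only in x's list, so x = 2.
q and t share exactly the 2 values {3, 8}; by pigeonhole those values go to them, so strike 3, 8 from r, w.
w has just one choice, so w = 1. Remove 1 from s, u.
No further eliminations apply; v can still be any of 5, 6.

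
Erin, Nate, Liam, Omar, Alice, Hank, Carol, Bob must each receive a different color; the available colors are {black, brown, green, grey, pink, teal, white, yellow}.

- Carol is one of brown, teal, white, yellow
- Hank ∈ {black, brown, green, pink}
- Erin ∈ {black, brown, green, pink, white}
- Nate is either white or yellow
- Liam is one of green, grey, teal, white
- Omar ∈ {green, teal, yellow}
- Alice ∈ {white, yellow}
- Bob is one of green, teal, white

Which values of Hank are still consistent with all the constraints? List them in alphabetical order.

The 8 variables together cover exactly {black, brown, green, grey, pink, teal, white, yellow} — 8 values for 8 variables — and grey appears only in Liam's list, so Liam = grey.
Nate and Alice share exactly the 2 values {white, yellow}; by pigeonhole those values go to them, so strike white, yellow from Erin, Omar, Carol, Bob.
Omar and Bob between them cover only {green, teal} — a naked pair. Remove those values from Erin, Hank, Carol.
Carol's domain is down to {brown}, so Carol = brown. Eliminate brown elsewhere: Erin, Hank.
No further eliminations apply; Hank can still be any of black, pink.

black, pink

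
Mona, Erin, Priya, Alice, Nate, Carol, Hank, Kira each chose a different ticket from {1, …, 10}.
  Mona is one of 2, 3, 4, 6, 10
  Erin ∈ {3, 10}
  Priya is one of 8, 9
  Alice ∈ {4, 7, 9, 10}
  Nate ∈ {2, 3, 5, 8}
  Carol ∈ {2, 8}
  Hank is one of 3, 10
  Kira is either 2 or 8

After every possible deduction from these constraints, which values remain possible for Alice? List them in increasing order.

The 2 variables Erin and Hank are confined to {3, 10}, which locks those values in; drop them from Mona, Alice, Nate.
Carol and Kira between them cover only {2, 8} — a naked pair. Remove those values from Mona, Priya, Nate.
Priya has just one choice, so Priya = 9. So Alice can't be 9.
That leaves Nate = 5.
No further eliminations apply; Alice can still be any of 4, 7.

4, 7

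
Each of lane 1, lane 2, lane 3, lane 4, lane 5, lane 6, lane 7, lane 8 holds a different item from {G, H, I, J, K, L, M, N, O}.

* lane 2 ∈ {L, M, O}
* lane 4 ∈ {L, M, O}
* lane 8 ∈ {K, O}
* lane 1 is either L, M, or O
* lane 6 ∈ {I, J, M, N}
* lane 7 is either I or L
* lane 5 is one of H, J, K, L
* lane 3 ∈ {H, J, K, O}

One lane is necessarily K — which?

The 8 variables draw from only 8 values {H, I, J, K, L, M, N, O}, so each is used; only lane 6 can be N, hence lane 6 = N.
The 7 still-open variables together cover exactly {H, I, J, K, L, M, O} — 7 values for 7 variables — and I appears only in lane 7's list, so lane 7 = I.
The 3 variables lane 1, lane 2, lane 4 are confined to {L, M, O}, which locks those values in; drop them from lane 3, lane 5, lane 8.
So K goes to lane 8.

lane 8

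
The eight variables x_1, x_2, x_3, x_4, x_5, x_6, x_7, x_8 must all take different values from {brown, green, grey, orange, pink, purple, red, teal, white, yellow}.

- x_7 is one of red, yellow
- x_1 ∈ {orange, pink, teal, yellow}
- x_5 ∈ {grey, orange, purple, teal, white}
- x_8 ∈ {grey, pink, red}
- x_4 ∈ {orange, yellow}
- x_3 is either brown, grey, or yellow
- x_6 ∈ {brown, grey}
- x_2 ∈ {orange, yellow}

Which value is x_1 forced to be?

x_2 and x_4 share exactly the 2 values {orange, yellow}; by pigeonhole those values go to them, so strike orange, yellow from x_1, x_3, x_5, x_7.
x_7's domain is down to {red}, so x_7 = red. Strike red from x_8.
x_3 and x_6 share exactly the 2 values {brown, grey}; by pigeonhole those values go to them, so strike brown, grey from x_5, x_8.
That leaves x_8 = pink. Eliminate pink elsewhere: x_1.
So x_1 = teal.

teal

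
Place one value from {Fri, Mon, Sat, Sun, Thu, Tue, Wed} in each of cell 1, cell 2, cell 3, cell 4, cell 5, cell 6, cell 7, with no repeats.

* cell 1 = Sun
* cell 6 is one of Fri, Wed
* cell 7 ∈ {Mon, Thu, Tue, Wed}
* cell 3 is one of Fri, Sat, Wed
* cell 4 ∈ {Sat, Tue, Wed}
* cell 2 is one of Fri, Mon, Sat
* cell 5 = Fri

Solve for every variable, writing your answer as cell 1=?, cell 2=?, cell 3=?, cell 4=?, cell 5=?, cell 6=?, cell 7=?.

cell 1 must be Sun (only option left).
cell 5's domain is down to {Fri}, so cell 5 = Fri. Remove Fri from cell 2, cell 3, cell 6.
That leaves cell 6 = Wed. Eliminate Wed elsewhere: cell 3, cell 4, cell 7.
cell 3 must be Sat (only option left). Strike Sat from cell 2, cell 4.
cell 4 has just one choice, so cell 4 = Tue. So cell 7 can't be Tue.
cell 2's domain is down to {Mon}, so cell 2 = Mon. Remove Mon from cell 7.
cell 7 must be Thu (only option left).

cell 1=Sun, cell 2=Mon, cell 3=Sat, cell 4=Tue, cell 5=Fri, cell 6=Wed, cell 7=Thu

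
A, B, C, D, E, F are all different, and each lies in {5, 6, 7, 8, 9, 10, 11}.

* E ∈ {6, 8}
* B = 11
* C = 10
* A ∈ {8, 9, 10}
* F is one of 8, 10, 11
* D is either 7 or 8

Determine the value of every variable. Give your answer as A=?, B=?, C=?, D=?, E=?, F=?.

B's domain is down to {11}, so B = 11. So F can't be 11.
C has just one choice, so C = 10. Eliminate 10 elsewhere: A, F.
That leaves F = 8. Remove 8 from A, D, E.
A has just one choice, so A = 9.
That leaves D = 7.
That leaves E = 6.

A=9, B=11, C=10, D=7, E=6, F=8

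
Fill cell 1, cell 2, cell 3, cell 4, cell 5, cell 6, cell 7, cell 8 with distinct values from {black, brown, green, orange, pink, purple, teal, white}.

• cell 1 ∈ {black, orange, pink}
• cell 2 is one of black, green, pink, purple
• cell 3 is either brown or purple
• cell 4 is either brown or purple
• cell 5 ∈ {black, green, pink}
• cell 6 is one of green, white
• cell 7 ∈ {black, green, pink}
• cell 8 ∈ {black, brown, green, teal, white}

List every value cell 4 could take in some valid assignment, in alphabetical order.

The 8 variables together cover exactly {black, brown, green, orange, pink, purple, teal, white} — 8 values for 8 variables — and orange appears only in cell 1's list, so cell 1 = orange.
Among the 7 still-open variables, teal fits only cell 8 (and all 7 values in {black, brown, green, pink, purple, teal, white} must be used), so cell 8 = teal.
Among the 6 still-open variables, white fits only cell 6 (and all 6 values in {black, brown, green, pink, purple, white} must be used), so cell 6 = white.
cell 3 and cell 4 share exactly the 2 values {brown, purple}; by pigeonhole those values go to them, so strike brown, purple from cell 2.
No further eliminations apply; cell 4 can still be any of brown, purple.

brown, purple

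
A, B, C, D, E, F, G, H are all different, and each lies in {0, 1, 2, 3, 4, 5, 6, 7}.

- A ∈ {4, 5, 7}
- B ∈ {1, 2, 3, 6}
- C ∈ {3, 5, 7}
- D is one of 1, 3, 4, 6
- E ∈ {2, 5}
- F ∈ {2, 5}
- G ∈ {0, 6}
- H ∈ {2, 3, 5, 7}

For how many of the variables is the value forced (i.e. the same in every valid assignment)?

The 8 variables draw from only 8 values {0, 1, 2, 3, 4, 5, 6, 7}, so each is used; only G can be 0, hence G = 0.
E and F between them cover only {2, 5} — a naked pair. Remove those values from A, B, C, H.
C and H share exactly the 2 values {3, 7}; by pigeonhole those values go to them, so strike 3, 7 from A, B, D.
A's domain is down to {4}, so A = 4. Strike 4 from D.
Determined: A=4, G=0. The other variables each still have more than one consistent value. That makes 2.

2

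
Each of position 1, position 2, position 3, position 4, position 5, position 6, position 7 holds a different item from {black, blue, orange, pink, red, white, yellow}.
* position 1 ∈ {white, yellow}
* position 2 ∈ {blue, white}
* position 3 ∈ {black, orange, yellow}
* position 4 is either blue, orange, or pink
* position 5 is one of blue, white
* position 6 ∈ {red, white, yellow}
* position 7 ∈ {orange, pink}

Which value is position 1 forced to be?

yellow

Among the 7 variables, black fits only position 3 (and all 7 values in {black, blue, orange, pink, red, white, yellow} must be used), so position 3 = black.
Among the 6 still-open variables, red fits only position 6 (and all 6 values in {blue, orange, pink, red, white, yellow} must be used), so position 6 = red.
The 5 still-open variables together cover exactly {blue, orange, pink, white, yellow} — 5 values for 5 variables — and yellow appears only in position 1's list, so position 1 = yellow.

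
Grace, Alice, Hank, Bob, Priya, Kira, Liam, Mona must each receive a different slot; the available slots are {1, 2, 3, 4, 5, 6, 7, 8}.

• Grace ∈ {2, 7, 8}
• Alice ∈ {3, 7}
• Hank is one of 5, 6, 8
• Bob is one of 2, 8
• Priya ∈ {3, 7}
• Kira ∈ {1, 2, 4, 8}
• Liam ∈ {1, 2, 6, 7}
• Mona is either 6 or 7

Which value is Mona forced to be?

The 8 variables together cover exactly {1, 2, 3, 4, 5, 6, 7, 8} — 8 values for 8 variables — and 4 appears only in Kira's list, so Kira = 4.
Among the 7 still-open variables, 1 fits only Liam (and all 7 values in {1, 2, 3, 5, 6, 7, 8} must be used), so Liam = 1.
Among the 6 still-open variables, 5 fits only Hank (and all 6 values in {2, 3, 5, 6, 7, 8} must be used), so Hank = 5.
The 5 still-open variables together cover exactly {2, 3, 6, 7, 8} — 5 values for 5 variables — and 6 appears only in Mona's list, so Mona = 6.

6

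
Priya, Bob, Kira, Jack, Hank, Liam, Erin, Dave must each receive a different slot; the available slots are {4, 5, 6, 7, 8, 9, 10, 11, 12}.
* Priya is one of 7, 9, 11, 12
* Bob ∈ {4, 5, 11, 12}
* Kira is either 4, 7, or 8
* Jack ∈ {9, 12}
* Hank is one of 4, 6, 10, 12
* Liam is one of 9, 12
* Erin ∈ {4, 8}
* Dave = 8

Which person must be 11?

Priya

Dave must be 8 (only option left). So Kira, Erin can't be 8.
That leaves Erin = 4. So Bob, Kira, Hank can't be 4.
Kira has just one choice, so Kira = 7. Remove 7 from Priya.
Jack and Liam between them cover only {9, 12} — a naked pair. Remove those values from Priya, Bob, Hank.
So 11 goes to Priya.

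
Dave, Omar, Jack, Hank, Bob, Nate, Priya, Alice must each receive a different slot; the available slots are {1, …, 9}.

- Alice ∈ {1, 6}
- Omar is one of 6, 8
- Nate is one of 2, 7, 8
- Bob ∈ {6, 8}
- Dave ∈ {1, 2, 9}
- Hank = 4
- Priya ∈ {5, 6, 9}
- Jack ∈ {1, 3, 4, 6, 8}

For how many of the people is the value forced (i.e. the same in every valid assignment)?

Hank has just one choice, so Hank = 4. So Jack can't be 4.
Omar and Bob between them cover only {6, 8} — a naked pair. Remove those values from Jack, Nate, Priya, Alice.
Alice's domain is down to {1}, so Alice = 1. Strike 1 from Dave, Jack.
Jack has just one choice, so Jack = 3.
Determined: Jack=3, Hank=4, Alice=1. The other people each still have more than one consistent value. That makes 3.

3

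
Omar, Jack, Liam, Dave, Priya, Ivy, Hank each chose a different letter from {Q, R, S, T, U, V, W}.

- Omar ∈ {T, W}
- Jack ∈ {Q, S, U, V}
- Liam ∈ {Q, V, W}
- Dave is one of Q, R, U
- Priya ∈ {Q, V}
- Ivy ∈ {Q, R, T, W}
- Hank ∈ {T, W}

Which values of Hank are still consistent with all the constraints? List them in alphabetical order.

The 7 variables together cover exactly {Q, R, S, T, U, V, W} — 7 values for 7 variables — and S appears only in Jack's list, so Jack = S.
Among the 6 still-open variables, U fits only Dave (and all 6 values in {Q, R, T, U, V, W} must be used), so Dave = U.
Among the 5 still-open variables, R fits only Ivy (and all 5 values in {Q, R, T, V, W} must be used), so Ivy = R.
Omar and Hank between them cover only {T, W} — a naked pair. Remove those values from Liam.
No further eliminations apply; Hank can still be any of T, W.

T, W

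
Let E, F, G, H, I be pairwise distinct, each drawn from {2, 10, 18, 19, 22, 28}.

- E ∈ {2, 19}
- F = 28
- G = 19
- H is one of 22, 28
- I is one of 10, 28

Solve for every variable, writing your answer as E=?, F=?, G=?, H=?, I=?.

E=2, F=28, G=19, H=22, I=10

F's domain is down to {28}, so F = 28. Eliminate 28 elsewhere: H, I.
That leaves G = 19. Eliminate 19 elsewhere: E.
H has just one choice, so H = 22.
That leaves I = 10.
That leaves E = 2.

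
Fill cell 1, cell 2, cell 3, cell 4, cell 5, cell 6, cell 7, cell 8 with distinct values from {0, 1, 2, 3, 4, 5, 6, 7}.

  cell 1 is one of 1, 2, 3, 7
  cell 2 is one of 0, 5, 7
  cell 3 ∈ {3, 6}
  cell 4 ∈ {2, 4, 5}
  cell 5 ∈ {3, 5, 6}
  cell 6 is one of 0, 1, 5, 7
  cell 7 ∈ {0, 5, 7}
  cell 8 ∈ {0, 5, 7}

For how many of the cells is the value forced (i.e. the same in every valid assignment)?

Among the 8 variables, 4 fits only cell 4 (and all 8 values in {0, 1, 2, 3, 4, 5, 6, 7} must be used), so cell 4 = 4.
Among the 7 still-open variables, 2 fits only cell 1 (and all 7 values in {0, 1, 2, 3, 5, 6, 7} must be used), so cell 1 = 2.
The 6 still-open variables together cover exactly {0, 1, 3, 5, 6, 7} — 6 values for 6 variables — and 1 appears only in cell 6's list, so cell 6 = 1.
cell 2, cell 7, cell 8 share exactly the 3 values {0, 5, 7}; by pigeonhole those values go to them, so strike 0, 5, 7 from cell 5.
Determined: cell 1=2, cell 4=4, cell 6=1. The other cells each still have more than one consistent value. That makes 3.

3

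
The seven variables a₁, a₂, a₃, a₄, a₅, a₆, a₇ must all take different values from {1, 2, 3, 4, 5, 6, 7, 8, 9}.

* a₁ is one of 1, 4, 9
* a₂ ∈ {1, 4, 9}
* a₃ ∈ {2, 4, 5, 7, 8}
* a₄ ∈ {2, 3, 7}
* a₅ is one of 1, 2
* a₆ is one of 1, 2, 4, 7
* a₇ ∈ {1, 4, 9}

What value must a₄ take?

3

a₁, a₂, a₇ share exactly the 3 values {1, 4, 9}; by pigeonhole those values go to them, so strike 1, 4, 9 from a₃, a₅, a₆.
That leaves a₅ = 2. Remove 2 from a₃, a₄, a₆.
a₆ has just one choice, so a₆ = 7. Eliminate 7 elsewhere: a₃, a₄.
So a₄ = 3.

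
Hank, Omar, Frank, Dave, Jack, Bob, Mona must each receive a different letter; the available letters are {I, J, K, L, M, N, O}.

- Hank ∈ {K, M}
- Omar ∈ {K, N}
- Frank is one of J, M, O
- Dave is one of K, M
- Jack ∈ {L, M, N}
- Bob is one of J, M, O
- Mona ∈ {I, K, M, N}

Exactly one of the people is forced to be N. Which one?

The 7 variables together cover exactly {I, J, K, L, M, N, O} — 7 values for 7 variables — and I appears only in Mona's list, so Mona = I.
Among the 6 still-open variables, L fits only Jack (and all 6 values in {J, K, L, M, N, O} must be used), so Jack = L.
The 5 still-open variables draw from only 5 values {J, K, M, N, O}, so each is used; only Omar can be N, hence Omar = N.

Omar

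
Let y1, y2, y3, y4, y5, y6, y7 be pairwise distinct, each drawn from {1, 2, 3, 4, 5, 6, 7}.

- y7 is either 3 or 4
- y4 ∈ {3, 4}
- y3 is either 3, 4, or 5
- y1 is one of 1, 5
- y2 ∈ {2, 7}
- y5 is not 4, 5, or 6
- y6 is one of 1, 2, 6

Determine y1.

The 7 variables draw from only 7 values {1, 2, 3, 4, 5, 6, 7}, so each is used; only y6 can be 6, hence y6 = 6.
y4 and y7 between them cover only {3, 4} — a naked pair. Remove those values from y3, y5.
That leaves y3 = 5. Remove 5 from y1.
So y1 = 1.

1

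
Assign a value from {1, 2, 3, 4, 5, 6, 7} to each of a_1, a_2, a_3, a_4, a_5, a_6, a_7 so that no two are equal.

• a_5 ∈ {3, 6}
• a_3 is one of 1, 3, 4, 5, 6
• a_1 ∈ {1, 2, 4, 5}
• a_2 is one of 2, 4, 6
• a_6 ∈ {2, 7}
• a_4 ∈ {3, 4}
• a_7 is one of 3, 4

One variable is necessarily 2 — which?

The 7 variables together cover exactly {1, 2, 3, 4, 5, 6, 7} — 7 values for 7 variables — and 7 appears only in a_6's list, so a_6 = 7.
The 2 variables a_4 and a_7 are confined to {3, 4}, which locks those values in; drop them from a_1, a_2, a_3, a_5.
a_5 has just one choice, so a_5 = 6. Remove 6 from a_2, a_3.

a_2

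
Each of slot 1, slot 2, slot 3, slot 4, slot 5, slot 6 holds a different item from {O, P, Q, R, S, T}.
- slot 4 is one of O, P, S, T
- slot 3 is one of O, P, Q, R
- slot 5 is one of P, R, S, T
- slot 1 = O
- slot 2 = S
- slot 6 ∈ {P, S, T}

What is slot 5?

slot 1 must be O (only option left). Eliminate O elsewhere: slot 3, slot 4.
slot 2 has just one choice, so slot 2 = S. Strike S from slot 4, slot 5, slot 6.
The 4 still-open variables draw from only 4 values {P, Q, R, T}, so each is used; only slot 3 can be Q, hence slot 3 = Q.
The 3 still-open variables draw from only 3 values {P, R, T}, so each is used; only slot 5 can be R, hence slot 5 = R.

R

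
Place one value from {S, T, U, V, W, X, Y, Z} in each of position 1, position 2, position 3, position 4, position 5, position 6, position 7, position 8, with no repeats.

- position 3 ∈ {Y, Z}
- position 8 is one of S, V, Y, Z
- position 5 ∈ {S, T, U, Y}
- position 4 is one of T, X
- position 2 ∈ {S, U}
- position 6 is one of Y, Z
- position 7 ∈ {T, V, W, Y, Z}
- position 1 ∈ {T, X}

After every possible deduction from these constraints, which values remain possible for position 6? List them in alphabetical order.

Y, Z

The 8 variables draw from only 8 values {S, T, U, V, W, X, Y, Z}, so each is used; only position 7 can be W, hence position 7 = W.
Among the 7 still-open variables, V fits only position 8 (and all 7 values in {S, T, U, V, X, Y, Z} must be used), so position 8 = V.
The 2 variables position 1 and position 4 are confined to {T, X}, which locks those values in; drop them from position 5.
position 3 and position 6 share exactly the 2 values {Y, Z}; by pigeonhole those values go to them, so strike Y, Z from position 5.
No further eliminations apply; position 6 can still be any of Y, Z.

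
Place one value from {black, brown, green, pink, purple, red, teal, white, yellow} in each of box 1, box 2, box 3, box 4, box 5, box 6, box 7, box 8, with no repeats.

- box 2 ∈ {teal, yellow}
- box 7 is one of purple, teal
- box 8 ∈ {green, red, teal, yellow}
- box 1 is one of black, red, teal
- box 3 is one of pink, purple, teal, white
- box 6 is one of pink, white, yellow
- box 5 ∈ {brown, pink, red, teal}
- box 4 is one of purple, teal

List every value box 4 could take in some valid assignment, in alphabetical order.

purple, teal

box 4 and box 7 between them cover only {purple, teal} — a naked pair. Remove those values from box 1, box 2, box 3, box 5, box 8.
box 2 must be yellow (only option left). Remove yellow from box 6, box 8.
box 3 and box 6 between them cover only {pink, white} — a naked pair. Remove those values from box 5.
No further eliminations apply; box 4 can still be any of purple, teal.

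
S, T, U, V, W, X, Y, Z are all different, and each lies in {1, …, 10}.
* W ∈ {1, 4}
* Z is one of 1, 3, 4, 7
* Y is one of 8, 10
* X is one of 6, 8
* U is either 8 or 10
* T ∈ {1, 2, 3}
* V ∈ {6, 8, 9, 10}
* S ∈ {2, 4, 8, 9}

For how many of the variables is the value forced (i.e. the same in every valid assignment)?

U and Y between them cover only {8, 10} — a naked pair. Remove those values from S, V, X.
That leaves X = 6. Strike 6 from V.
That leaves V = 9. So S can't be 9.
Determined: V=9, X=6. The other variables each still have more than one consistent value. That makes 2.

2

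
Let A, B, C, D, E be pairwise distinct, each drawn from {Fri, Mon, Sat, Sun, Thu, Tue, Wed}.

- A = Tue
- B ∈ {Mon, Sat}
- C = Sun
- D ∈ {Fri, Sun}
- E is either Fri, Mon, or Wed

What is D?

A's domain is down to {Tue}, so A = Tue.
C must be Sun (only option left). Eliminate Sun elsewhere: D.
So D = Fri.

Fri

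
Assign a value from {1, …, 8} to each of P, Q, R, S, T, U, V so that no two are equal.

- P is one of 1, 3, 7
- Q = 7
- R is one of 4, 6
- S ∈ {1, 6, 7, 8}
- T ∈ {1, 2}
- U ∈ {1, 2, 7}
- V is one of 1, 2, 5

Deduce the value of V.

Q has just one choice, so Q = 7. So P, S, U can't be 7.
The 2 variables T and U are confined to {1, 2}, which locks those values in; drop them from P, S, V.
So V = 5.

5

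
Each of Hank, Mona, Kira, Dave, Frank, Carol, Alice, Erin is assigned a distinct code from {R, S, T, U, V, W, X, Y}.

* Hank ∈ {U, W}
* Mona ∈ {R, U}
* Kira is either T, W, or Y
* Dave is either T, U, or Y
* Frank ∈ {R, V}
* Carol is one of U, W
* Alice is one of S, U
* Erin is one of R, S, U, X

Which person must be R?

Among the 8 variables, V fits only Frank (and all 8 values in {R, S, T, U, V, W, X, Y} must be used), so Frank = V.
The 7 still-open variables draw from only 7 values {R, S, T, U, W, X, Y}, so each is used; only Erin can be X, hence Erin = X.
The 6 still-open variables together cover exactly {R, S, T, U, W, Y} — 6 values for 6 variables — and R appears only in Mona's list, so Mona = R.

Mona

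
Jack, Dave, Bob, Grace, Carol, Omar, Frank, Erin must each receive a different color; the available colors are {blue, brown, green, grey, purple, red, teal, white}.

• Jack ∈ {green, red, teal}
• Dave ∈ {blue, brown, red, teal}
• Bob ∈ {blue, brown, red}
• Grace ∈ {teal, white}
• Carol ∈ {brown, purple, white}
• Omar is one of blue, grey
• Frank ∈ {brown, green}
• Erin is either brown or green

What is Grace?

The 8 variables draw from only 8 values {blue, brown, green, grey, purple, red, teal, white}, so each is used; only Omar can be grey, hence Omar = grey.
The 7 still-open variables together cover exactly {blue, brown, green, purple, red, teal, white} — 7 values for 7 variables — and purple appears only in Carol's list, so Carol = purple.
The 6 still-open variables together cover exactly {blue, brown, green, red, teal, white} — 6 values for 6 variables — and white appears only in Grace's list, so Grace = white.

white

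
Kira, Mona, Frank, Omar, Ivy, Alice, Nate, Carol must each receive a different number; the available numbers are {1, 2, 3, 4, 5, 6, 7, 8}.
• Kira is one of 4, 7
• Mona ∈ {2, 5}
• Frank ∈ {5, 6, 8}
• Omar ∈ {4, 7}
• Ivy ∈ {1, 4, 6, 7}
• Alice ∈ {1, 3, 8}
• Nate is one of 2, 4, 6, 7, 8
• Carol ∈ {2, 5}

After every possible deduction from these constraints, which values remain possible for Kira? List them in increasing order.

The 8 variables draw from only 8 values {1, 2, 3, 4, 5, 6, 7, 8}, so each is used; only Alice can be 3, hence Alice = 3.
The 7 still-open variables together cover exactly {1, 2, 4, 5, 6, 7, 8} — 7 values for 7 variables — and 1 appears only in Ivy's list, so Ivy = 1.
The 2 variables Kira and Omar are confined to {4, 7}, which locks those values in; drop them from Nate.
Mona and Carol between them cover only {2, 5} — a naked pair. Remove those values from Frank, Nate.
No further eliminations apply; Kira can still be any of 4, 7.

4, 7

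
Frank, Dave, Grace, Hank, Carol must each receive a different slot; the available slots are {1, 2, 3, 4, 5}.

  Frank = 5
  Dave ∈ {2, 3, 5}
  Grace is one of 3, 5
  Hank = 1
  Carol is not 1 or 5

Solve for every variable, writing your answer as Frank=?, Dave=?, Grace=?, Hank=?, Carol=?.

Frank's domain is down to {5}, so Frank = 5. Strike 5 from Dave, Grace.
Grace must be 3 (only option left). Eliminate 3 elsewhere: Dave, Carol.
Hank has just one choice, so Hank = 1.
Dave has just one choice, so Dave = 2. Eliminate 2 elsewhere: Carol.
Carol has just one choice, so Carol = 4.

Frank=5, Dave=2, Grace=3, Hank=1, Carol=4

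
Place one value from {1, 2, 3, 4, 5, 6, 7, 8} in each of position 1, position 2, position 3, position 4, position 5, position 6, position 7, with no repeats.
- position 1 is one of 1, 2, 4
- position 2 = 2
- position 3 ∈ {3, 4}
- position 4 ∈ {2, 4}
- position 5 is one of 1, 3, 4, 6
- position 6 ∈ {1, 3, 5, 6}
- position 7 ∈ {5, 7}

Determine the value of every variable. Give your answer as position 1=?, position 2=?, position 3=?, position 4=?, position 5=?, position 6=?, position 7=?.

position 1=1, position 2=2, position 3=3, position 4=4, position 5=6, position 6=5, position 7=7

position 2 has just one choice, so position 2 = 2. Remove 2 from position 1, position 4.
position 4 has just one choice, so position 4 = 4. Remove 4 from position 1, position 3, position 5.
position 1 must be 1 (only option left). So position 5, position 6 can't be 1.
position 3's domain is down to {3}, so position 3 = 3. Eliminate 3 elsewhere: position 5, position 6.
position 5 has just one choice, so position 5 = 6. So position 6 can't be 6.
position 6's domain is down to {5}, so position 6 = 5. So position 7 can't be 5.
That leaves position 7 = 7.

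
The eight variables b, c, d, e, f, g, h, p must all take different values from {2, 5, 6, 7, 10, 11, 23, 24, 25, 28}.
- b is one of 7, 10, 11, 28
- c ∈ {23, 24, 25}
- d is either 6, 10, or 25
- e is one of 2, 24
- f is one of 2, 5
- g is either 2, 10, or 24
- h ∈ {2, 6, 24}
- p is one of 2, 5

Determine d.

f and p share exactly the 2 values {2, 5}; by pigeonhole those values go to them, so strike 2, 5 from e, g, h.
That leaves e = 24. Eliminate 24 elsewhere: c, g, h.
That leaves g = 10. Eliminate 10 elsewhere: b, d.
h's domain is down to {6}, so h = 6. So d can't be 6.
So d = 25.

25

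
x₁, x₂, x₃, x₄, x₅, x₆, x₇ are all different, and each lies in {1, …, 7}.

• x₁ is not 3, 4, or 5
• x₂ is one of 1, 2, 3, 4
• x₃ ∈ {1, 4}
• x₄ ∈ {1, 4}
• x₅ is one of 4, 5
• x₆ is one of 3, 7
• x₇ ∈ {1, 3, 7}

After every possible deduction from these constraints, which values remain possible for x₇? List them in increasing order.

3, 7

The 7 variables draw from only 7 values {1, 2, 3, 4, 5, 6, 7}, so each is used; only x₅ can be 5, hence x₅ = 5.
Among the 6 still-open variables, 6 fits only x₁ (and all 6 values in {1, 2, 3, 4, 6, 7} must be used), so x₁ = 6.
The 5 still-open variables together cover exactly {1, 2, 3, 4, 7} — 5 values for 5 variables — and 2 appears only in x₂'s list, so x₂ = 2.
x₃ and x₄ share exactly the 2 values {1, 4}; by pigeonhole those values go to them, so strike 1, 4 from x₇.
No further eliminations apply; x₇ can still be any of 3, 7.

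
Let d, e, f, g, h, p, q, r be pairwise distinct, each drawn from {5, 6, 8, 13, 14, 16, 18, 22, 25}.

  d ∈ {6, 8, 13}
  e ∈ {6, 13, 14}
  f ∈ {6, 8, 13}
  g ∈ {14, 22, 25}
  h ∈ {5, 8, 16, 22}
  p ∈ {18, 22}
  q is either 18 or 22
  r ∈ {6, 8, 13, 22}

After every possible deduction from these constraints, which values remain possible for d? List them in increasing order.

p and q share exactly the 2 values {18, 22}; by pigeonhole those values go to them, so strike 18, 22 from g, h, r.
The 3 variables d, f, r are confined to {6, 8, 13}, which locks those values in; drop them from e, h.
e has just one choice, so e = 14. Eliminate 14 elsewhere: g.
g must be 25 (only option left).
No further eliminations apply; d can still be any of 6, 8, 13.

6, 8, 13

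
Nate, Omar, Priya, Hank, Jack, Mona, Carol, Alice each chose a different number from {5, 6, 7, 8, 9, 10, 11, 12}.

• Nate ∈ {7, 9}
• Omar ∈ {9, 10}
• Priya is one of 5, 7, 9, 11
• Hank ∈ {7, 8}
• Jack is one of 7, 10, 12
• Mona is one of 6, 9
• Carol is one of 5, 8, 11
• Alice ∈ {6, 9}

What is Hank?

The 8 variables draw from only 8 values {5, 6, 7, 8, 9, 10, 11, 12}, so each is used; only Jack can be 12, hence Jack = 12.
Among the 7 still-open variables, 10 fits only Omar (and all 7 values in {5, 6, 7, 8, 9, 10, 11} must be used), so Omar = 10.
Mona and Alice between them cover only {6, 9} — a naked pair. Remove those values from Nate, Priya.
Nate must be 7 (only option left). Eliminate 7 elsewhere: Priya, Hank.
So Hank = 8.

8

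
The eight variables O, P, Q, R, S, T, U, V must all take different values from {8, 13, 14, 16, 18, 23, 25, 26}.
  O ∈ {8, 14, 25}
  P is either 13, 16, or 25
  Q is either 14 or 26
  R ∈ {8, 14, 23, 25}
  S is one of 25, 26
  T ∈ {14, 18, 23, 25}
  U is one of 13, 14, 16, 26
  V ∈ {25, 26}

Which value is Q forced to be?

The 8 variables draw from only 8 values {8, 13, 14, 16, 18, 23, 25, 26}, so each is used; only T can be 18, hence T = 18.
The 7 still-open variables together cover exactly {8, 13, 14, 16, 23, 25, 26} — 7 values for 7 variables — and 23 appears only in R's list, so R = 23.
The 6 still-open variables together cover exactly {8, 13, 14, 16, 25, 26} — 6 values for 6 variables — and 8 appears only in O's list, so O = 8.
S and V between them cover only {25, 26} — a naked pair. Remove those values from P, Q, U.
So Q = 14.

14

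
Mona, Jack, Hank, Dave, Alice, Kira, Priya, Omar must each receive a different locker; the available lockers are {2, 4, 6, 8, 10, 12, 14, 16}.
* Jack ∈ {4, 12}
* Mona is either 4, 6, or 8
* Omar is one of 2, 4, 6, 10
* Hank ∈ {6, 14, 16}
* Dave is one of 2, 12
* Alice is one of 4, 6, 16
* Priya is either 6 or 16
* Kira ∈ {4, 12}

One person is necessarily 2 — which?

The 8 variables draw from only 8 values {2, 4, 6, 8, 10, 12, 14, 16}, so each is used; only Mona can be 8, hence Mona = 8.
The 7 still-open variables draw from only 7 values {2, 4, 6, 10, 12, 14, 16}, so each is used; only Omar can be 10, hence Omar = 10.
The 6 still-open variables together cover exactly {2, 4, 6, 12, 14, 16} — 6 values for 6 variables — and 2 appears only in Dave's list, so Dave = 2.

Dave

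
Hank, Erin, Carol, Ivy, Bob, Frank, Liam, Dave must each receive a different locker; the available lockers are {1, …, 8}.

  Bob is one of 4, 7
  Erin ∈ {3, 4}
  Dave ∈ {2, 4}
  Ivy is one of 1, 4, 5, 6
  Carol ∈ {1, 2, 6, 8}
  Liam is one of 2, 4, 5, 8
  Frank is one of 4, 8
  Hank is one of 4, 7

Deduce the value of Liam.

Among the 8 variables, 3 fits only Erin (and all 8 values in {1, 2, 3, 4, 5, 6, 7, 8} must be used), so Erin = 3.
Hank and Bob between them cover only {4, 7} — a naked pair. Remove those values from Ivy, Frank, Liam, Dave.
Frank's domain is down to {8}, so Frank = 8. So Carol, Liam can't be 8.
Dave must be 2 (only option left). So Carol, Liam can't be 2.
So Liam = 5.

5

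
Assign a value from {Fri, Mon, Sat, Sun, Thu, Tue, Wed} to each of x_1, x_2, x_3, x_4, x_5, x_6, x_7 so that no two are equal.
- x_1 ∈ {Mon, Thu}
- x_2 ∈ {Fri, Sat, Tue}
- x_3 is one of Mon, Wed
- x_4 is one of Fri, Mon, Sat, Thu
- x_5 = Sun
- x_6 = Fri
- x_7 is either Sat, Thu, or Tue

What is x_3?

Wed

x_5's domain is down to {Sun}, so x_5 = Sun.
x_6 has just one choice, so x_6 = Fri. So x_2, x_4 can't be Fri.
Among the 5 still-open variables, Wed fits only x_3 (and all 5 values in {Mon, Sat, Thu, Tue, Wed} must be used), so x_3 = Wed.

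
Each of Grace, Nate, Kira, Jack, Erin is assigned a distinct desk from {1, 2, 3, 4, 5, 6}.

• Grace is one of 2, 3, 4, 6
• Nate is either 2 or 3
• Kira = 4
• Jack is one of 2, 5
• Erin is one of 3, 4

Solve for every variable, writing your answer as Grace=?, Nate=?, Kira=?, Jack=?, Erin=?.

Kira's domain is down to {4}, so Kira = 4. So Grace, Erin can't be 4.
Erin has just one choice, so Erin = 3. Eliminate 3 elsewhere: Grace, Nate.
That leaves Nate = 2. Eliminate 2 elsewhere: Grace, Jack.
Jack must be 5 (only option left).
That leaves Grace = 6.

Grace=6, Nate=2, Kira=4, Jack=5, Erin=3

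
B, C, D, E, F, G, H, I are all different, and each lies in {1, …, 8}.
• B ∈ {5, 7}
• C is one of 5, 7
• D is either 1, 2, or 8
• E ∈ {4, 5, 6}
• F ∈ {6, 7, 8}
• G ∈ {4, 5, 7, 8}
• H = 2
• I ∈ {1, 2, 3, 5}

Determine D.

H has just one choice, so H = 2. Eliminate 2 elsewhere: D, I.
The 7 still-open variables together cover exactly {1, 3, 4, 5, 6, 7, 8} — 7 values for 7 variables — and 3 appears only in I's list, so I = 3.
The 6 still-open variables together cover exactly {1, 4, 5, 6, 7, 8} — 6 values for 6 variables — and 1 appears only in D's list, so D = 1.

1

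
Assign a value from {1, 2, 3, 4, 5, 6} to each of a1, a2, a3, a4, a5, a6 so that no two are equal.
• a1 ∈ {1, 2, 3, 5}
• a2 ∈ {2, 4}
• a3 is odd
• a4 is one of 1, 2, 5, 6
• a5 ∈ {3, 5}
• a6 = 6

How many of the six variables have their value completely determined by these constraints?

2

a6 has just one choice, so a6 = 6. Eliminate 6 elsewhere: a4.
The 5 still-open variables together cover exactly {1, 2, 3, 4, 5} — 5 values for 5 variables — and 4 appears only in a2's list, so a2 = 4.
Determined: a2=4, a6=6. The other variables each still have more than one consistent value. That makes 2.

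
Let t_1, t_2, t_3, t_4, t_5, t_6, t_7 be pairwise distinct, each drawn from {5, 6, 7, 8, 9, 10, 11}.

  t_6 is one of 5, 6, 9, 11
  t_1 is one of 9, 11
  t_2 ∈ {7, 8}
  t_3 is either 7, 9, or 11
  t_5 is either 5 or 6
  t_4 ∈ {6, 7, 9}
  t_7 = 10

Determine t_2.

8

t_7's domain is down to {10}, so t_7 = 10.
The 6 still-open variables together cover exactly {5, 6, 7, 8, 9, 11} — 6 values for 6 variables — and 8 appears only in t_2's list, so t_2 = 8.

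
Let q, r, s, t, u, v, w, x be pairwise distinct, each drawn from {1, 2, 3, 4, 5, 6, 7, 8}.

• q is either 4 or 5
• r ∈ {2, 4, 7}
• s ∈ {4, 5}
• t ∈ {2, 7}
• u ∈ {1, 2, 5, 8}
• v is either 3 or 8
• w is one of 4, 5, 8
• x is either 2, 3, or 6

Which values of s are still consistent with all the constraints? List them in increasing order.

Among the 8 variables, 1 fits only u (and all 8 values in {1, 2, 3, 4, 5, 6, 7, 8} must be used), so u = 1.
Among the 7 still-open variables, 6 fits only x (and all 7 values in {2, 3, 4, 5, 6, 7, 8} must be used), so x = 6.
Among the 6 still-open variables, 3 fits only v (and all 6 values in {2, 3, 4, 5, 7, 8} must be used), so v = 3.
Among the 5 still-open variables, 8 fits only w (and all 5 values in {2, 4, 5, 7, 8} must be used), so w = 8.
q and s share exactly the 2 values {4, 5}; by pigeonhole those values go to them, so strike 4, 5 from r.
No further eliminations apply; s can still be any of 4, 5.

4, 5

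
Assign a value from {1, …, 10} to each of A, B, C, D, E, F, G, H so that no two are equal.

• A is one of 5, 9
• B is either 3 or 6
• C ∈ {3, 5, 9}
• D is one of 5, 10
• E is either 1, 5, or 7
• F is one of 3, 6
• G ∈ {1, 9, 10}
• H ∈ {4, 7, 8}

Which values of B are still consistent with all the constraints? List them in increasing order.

B and F share exactly the 2 values {3, 6}; by pigeonhole those values go to them, so strike 3, 6 from C.
A and C share exactly the 2 values {5, 9}; by pigeonhole those values go to them, so strike 5, 9 from D, E, G.
D's domain is down to {10}, so D = 10. Strike 10 from G.
G's domain is down to {1}, so G = 1. Eliminate 1 elsewhere: E.
E has just one choice, so E = 7. Remove 7 from H.
No further eliminations apply; B can still be any of 3, 6.

3, 6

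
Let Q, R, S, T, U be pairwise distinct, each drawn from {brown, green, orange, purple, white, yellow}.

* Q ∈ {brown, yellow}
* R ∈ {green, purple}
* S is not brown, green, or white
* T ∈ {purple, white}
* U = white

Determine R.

green

U must be white (only option left). Eliminate white elsewhere: T.
T has just one choice, so T = purple. Strike purple from R, S.
So R = green.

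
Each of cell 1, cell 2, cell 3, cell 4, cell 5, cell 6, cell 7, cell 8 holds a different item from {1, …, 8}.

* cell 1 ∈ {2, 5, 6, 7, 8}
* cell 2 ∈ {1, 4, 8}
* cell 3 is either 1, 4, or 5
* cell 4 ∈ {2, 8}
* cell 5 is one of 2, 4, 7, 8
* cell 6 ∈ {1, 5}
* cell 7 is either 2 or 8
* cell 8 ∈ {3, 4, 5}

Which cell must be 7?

cell 5

Among the 8 variables, 3 fits only cell 8 (and all 8 values in {1, 2, 3, 4, 5, 6, 7, 8} must be used), so cell 8 = 3.
Among the 7 still-open variables, 6 fits only cell 1 (and all 7 values in {1, 2, 4, 5, 6, 7, 8} must be used), so cell 1 = 6.
The 6 still-open variables together cover exactly {1, 2, 4, 5, 7, 8} — 6 values for 6 variables — and 7 appears only in cell 5's list, so cell 5 = 7.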